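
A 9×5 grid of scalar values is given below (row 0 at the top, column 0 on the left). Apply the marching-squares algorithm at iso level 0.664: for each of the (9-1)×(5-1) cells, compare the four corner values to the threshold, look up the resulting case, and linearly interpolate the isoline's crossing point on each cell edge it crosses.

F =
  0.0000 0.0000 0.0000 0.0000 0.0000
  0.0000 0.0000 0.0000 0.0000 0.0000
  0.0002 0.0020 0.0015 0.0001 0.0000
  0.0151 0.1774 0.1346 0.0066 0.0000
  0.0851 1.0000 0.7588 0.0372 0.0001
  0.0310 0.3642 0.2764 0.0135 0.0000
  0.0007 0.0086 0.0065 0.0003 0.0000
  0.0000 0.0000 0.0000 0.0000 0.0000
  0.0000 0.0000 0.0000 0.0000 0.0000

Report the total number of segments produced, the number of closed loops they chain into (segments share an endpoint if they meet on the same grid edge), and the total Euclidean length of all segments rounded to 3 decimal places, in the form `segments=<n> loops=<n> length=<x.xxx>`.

segments=6 loops=1 length=3.716

cell (3,0): code 0100 → (3.592,1.000)–(4.000,0.633)
cell (3,1): code 1100 → (3.848,2.000)–(3.592,1.000)
cell (3,2): code 1000 → (4.000,2.131)–(3.848,2.000)
cell (4,0): code 0010 → (4.000,0.633)–(4.528,1.000)
cell (4,1): code 0011 → (4.528,1.000)–(4.197,2.000)
cell (4,2): code 0001 → (4.197,2.000)–(4.000,2.131)
total: 6 segments, chained into 1 closed loop(s), length Σ = 3.716081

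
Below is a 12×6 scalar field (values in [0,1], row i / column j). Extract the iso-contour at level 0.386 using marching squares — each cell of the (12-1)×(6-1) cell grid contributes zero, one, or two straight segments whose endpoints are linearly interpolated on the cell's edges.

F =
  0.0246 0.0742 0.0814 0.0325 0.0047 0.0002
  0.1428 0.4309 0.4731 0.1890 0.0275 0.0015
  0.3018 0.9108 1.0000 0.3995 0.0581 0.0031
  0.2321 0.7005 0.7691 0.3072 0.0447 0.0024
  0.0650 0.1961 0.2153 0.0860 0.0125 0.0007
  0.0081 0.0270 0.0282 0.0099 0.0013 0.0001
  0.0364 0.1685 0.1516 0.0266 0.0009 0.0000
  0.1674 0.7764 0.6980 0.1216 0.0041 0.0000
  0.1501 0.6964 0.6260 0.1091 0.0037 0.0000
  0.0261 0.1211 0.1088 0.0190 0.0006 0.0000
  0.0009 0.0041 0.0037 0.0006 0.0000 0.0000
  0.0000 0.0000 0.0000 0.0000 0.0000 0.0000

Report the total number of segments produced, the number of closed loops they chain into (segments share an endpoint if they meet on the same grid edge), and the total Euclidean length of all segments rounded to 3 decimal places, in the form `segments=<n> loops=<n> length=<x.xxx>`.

segments=20 loops=2 length=16.232

cell (0,0): code 0100 → (0.874,1.000)–(1.000,0.844)
cell (0,1): code 1100 → (0.778,2.000)–(0.874,1.000)
cell (0,2): code 1000 → (1.000,2.307)–(0.778,2.000)
cell (1,0): code 0110 → (1.000,0.844)–(2.000,0.138)
cell (1,2): code 1101 → (1.936,3.000)–(1.000,2.307)
cell (1,3): code 1000 → (2.000,3.040)–(1.936,3.000)
cell (2,0): code 0110 → (2.000,0.138)–(3.000,0.329)
cell (2,2): code 1011 → (3.000,2.829)–(2.146,3.000)
cell (2,3): code 0001 → (2.146,3.000)–(2.000,3.040)
cell (3,0): code 0010 → (3.000,0.329)–(3.624,1.000)
cell (3,1): code 0011 → (3.624,1.000)–(3.692,2.000)
cell (3,2): code 0001 → (3.692,2.000)–(3.000,2.829)
cell (6,0): code 0100 → (6.358,1.000)–(7.000,0.359)
cell (6,1): code 1100 → (6.429,2.000)–(6.358,1.000)
cell (6,2): code 1000 → (7.000,2.541)–(6.429,2.000)
cell (7,0): code 0110 → (7.000,0.359)–(8.000,0.432)
cell (7,2): code 1001 → (8.000,2.464)–(7.000,2.541)
cell (8,0): code 0010 → (8.000,0.432)–(8.540,1.000)
cell (8,1): code 0011 → (8.540,1.000)–(8.464,2.000)
cell (8,2): code 0001 → (8.464,2.000)–(8.000,2.464)
total: 20 segments, chained into 2 closed loop(s), length Σ = 16.231751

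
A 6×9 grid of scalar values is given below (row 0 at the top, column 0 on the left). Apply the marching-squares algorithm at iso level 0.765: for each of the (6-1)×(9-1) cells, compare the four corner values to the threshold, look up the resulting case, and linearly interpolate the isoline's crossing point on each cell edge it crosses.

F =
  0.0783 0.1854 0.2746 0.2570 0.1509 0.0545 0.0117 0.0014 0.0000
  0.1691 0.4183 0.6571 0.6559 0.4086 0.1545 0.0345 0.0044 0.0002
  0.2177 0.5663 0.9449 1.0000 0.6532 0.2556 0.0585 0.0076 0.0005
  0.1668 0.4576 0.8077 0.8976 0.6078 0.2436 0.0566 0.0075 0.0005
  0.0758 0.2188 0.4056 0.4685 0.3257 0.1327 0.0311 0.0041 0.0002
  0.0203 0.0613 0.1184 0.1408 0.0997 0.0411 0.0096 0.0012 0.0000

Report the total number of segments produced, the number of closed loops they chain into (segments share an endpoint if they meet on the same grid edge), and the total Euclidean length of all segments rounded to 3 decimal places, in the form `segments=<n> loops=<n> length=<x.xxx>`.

segments=8 loops=1 length=6.568

cell (1,1): code 0100 → (1.375,2.000)–(2.000,1.525)
cell (1,2): code 1100 → (1.317,3.000)–(1.375,2.000)
cell (1,3): code 1000 → (2.000,3.678)–(1.317,3.000)
cell (2,1): code 0110 → (2.000,1.525)–(3.000,1.878)
cell (2,3): code 1001 → (3.000,3.458)–(2.000,3.678)
cell (3,1): code 0010 → (3.000,1.878)–(3.106,2.000)
cell (3,2): code 0011 → (3.106,2.000)–(3.309,3.000)
cell (3,3): code 0001 → (3.309,3.000)–(3.000,3.458)
total: 8 segments, chained into 1 closed loop(s), length Σ = 6.567618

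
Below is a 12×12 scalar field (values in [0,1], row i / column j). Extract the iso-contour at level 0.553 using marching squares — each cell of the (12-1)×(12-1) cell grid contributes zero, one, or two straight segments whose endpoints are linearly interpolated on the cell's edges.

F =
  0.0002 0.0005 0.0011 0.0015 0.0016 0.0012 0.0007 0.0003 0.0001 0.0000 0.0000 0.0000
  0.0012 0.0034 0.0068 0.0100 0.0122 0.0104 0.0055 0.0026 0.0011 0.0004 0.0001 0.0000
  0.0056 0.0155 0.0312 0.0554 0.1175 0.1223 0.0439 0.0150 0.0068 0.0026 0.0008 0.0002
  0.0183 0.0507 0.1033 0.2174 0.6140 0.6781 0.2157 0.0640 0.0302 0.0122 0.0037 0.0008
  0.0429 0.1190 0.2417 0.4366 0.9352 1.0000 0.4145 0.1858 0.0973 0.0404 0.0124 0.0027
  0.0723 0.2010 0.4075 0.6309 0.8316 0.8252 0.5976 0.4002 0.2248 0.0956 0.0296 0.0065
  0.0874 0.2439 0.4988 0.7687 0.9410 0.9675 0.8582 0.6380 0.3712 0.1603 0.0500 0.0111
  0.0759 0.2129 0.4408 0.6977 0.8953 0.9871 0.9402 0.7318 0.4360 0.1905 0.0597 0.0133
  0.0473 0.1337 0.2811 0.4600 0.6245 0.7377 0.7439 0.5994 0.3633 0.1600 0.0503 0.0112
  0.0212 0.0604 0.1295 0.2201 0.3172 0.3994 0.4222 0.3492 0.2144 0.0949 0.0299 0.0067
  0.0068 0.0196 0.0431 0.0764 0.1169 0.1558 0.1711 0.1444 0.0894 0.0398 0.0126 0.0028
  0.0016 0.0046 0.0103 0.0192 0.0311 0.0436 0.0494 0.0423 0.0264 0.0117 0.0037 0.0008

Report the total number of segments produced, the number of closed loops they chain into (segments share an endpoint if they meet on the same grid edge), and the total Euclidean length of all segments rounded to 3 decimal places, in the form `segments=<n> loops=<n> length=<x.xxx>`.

cell (2,3): code 0100 → (2.877,4.000)–(3.000,3.846)
cell (2,4): code 1100 → (2.775,5.000)–(2.877,4.000)
cell (2,5): code 1000 → (3.000,5.271)–(2.775,5.000)
cell (3,3): code 0110 → (3.000,3.846)–(4.000,3.233)
cell (3,5): code 1001 → (4.000,5.763)–(3.000,5.271)
cell (4,2): code 0100 → (4.599,3.000)–(5.000,2.651)
cell (4,3): code 1110 → (4.000,3.233)–(4.599,3.000)
cell (4,5): code 1101 → (4.756,6.000)–(4.000,5.763)
cell (4,6): code 1000 → (5.000,6.226)–(4.756,6.000)
cell (5,2): code 0110 → (5.000,2.651)–(6.000,2.201)
cell (5,6): code 1101 → (5.643,7.000)–(5.000,6.226)
cell (5,7): code 1000 → (6.000,7.319)–(5.643,7.000)
cell (6,2): code 0110 → (6.000,2.201)–(7.000,2.437)
cell (6,7): code 1001 → (7.000,7.604)–(6.000,7.319)
cell (7,2): code 0010 → (7.000,2.437)–(7.609,3.000)
cell (7,3): code 0111 → (7.609,3.000)–(8.000,3.565)
cell (7,7): code 1001 → (8.000,7.197)–(7.000,7.604)
cell (8,3): code 0010 → (8.000,3.565)–(8.233,4.000)
cell (8,4): code 0011 → (8.233,4.000)–(8.546,5.000)
cell (8,5): code 0011 → (8.546,5.000)–(8.593,6.000)
cell (8,6): code 0011 → (8.593,6.000)–(8.185,7.000)
cell (8,7): code 0001 → (8.185,7.000)–(8.000,7.197)
total: 22 segments, chained into 1 closed loop(s), length Σ = 17.279056

segments=22 loops=1 length=17.279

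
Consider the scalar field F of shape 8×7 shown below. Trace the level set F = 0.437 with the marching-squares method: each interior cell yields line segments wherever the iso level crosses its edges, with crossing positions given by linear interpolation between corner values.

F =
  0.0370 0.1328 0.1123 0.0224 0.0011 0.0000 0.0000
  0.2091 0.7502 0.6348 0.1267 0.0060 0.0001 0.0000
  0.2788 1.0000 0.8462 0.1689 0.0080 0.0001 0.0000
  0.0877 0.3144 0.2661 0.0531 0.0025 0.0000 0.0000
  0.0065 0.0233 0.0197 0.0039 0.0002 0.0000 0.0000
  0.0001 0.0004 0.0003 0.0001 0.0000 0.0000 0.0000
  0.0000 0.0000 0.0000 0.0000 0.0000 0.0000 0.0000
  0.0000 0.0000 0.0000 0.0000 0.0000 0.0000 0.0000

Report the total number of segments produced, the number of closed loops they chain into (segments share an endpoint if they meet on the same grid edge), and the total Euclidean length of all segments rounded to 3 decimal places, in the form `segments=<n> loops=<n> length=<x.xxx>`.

segments=8 loops=1 length=7.432

cell (0,0): code 0100 → (0.493,1.000)–(1.000,0.421)
cell (0,1): code 1100 → (0.621,2.000)–(0.493,1.000)
cell (0,2): code 1000 → (1.000,2.389)–(0.621,2.000)
cell (1,0): code 0110 → (1.000,0.421)–(2.000,0.219)
cell (1,2): code 1001 → (2.000,2.604)–(1.000,2.389)
cell (2,0): code 0010 → (2.000,0.219)–(2.821,1.000)
cell (2,1): code 0011 → (2.821,1.000)–(2.705,2.000)
cell (2,2): code 0001 → (2.705,2.000)–(2.000,2.604)
total: 8 segments, chained into 1 closed loop(s), length Σ = 7.432371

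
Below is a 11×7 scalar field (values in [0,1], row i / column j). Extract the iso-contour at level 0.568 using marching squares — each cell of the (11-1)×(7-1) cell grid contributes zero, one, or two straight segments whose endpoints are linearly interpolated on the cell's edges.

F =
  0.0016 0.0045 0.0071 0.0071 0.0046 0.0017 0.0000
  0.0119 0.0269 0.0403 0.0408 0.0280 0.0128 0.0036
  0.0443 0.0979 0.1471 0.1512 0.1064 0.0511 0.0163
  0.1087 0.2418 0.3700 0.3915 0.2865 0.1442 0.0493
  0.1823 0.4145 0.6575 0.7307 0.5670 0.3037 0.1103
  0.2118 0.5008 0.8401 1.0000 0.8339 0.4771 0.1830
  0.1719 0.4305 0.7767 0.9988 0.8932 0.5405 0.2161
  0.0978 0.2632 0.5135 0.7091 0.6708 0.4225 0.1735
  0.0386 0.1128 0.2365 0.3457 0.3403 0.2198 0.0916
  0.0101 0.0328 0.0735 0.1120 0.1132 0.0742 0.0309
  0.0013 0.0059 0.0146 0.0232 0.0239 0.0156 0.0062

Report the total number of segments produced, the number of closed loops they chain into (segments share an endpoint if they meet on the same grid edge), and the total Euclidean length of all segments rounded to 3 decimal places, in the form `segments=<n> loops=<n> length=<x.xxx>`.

segments=14 loops=1 length=11.781

cell (3,1): code 0100 → (3.689,2.000)–(4.000,1.632)
cell (3,2): code 1100 → (3.520,3.000)–(3.689,2.000)
cell (3,3): code 1000 → (4.000,3.994)–(3.520,3.000)
cell (4,1): code 0110 → (4.000,1.632)–(5.000,1.198)
cell (4,3): code 1101 → (4.004,4.000)–(4.000,3.994)
cell (4,4): code 1000 → (5.000,4.745)–(4.004,4.000)
cell (5,1): code 0110 → (5.000,1.198)–(6.000,1.397)
cell (5,4): code 1001 → (6.000,4.922)–(5.000,4.745)
cell (6,1): code 0010 → (6.000,1.397)–(6.793,2.000)
cell (6,2): code 0111 → (6.793,2.000)–(7.000,2.279)
cell (6,4): code 1001 → (7.000,4.414)–(6.000,4.922)
cell (7,2): code 0010 → (7.000,2.279)–(7.388,3.000)
cell (7,3): code 0011 → (7.388,3.000)–(7.311,4.000)
cell (7,4): code 0001 → (7.311,4.000)–(7.000,4.414)
total: 14 segments, chained into 1 closed loop(s), length Σ = 11.781223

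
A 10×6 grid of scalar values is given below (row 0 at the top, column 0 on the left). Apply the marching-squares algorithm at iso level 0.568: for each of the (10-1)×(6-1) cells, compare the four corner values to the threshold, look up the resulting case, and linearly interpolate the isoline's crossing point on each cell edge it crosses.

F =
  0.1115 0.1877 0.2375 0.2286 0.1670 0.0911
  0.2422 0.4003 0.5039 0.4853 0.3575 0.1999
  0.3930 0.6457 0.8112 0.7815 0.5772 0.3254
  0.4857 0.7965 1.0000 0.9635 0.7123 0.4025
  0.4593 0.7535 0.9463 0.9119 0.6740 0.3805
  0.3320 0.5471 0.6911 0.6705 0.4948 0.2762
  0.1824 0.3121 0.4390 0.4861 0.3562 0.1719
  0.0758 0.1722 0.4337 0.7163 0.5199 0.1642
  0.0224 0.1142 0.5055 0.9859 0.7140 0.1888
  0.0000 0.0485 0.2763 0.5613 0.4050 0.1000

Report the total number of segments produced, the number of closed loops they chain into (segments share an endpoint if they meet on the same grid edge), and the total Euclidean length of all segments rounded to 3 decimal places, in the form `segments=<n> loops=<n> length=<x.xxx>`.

cell (1,0): code 0100 → (1.683,1.000)–(2.000,0.693)
cell (1,1): code 1100 → (1.209,2.000)–(1.683,1.000)
cell (1,2): code 1100 → (1.279,3.000)–(1.209,2.000)
cell (1,3): code 1100 → (1.958,4.000)–(1.279,3.000)
cell (1,4): code 1000 → (2.000,4.037)–(1.958,4.000)
cell (2,0): code 0110 → (2.000,0.693)–(3.000,0.265)
cell (2,4): code 1001 → (3.000,4.466)–(2.000,4.037)
cell (3,0): code 0110 → (3.000,0.265)–(4.000,0.369)
cell (3,4): code 1001 → (4.000,4.361)–(3.000,4.466)
cell (4,0): code 0010 → (4.000,0.369)–(4.899,1.000)
cell (4,1): code 0111 → (4.899,1.000)–(5.000,1.145)
cell (4,3): code 1011 → (5.000,3.583)–(4.592,4.000)
cell (4,4): code 0001 → (4.592,4.000)–(4.000,4.361)
cell (5,1): code 0010 → (5.000,1.145)–(5.488,2.000)
cell (5,2): code 0011 → (5.488,2.000)–(5.556,3.000)
cell (5,3): code 0001 → (5.556,3.000)–(5.000,3.583)
cell (6,2): code 0100 → (6.356,3.000)–(7.000,2.475)
cell (6,3): code 1000 → (7.000,3.755)–(6.356,3.000)
cell (7,2): code 0110 → (7.000,2.475)–(8.000,2.130)
cell (7,3): code 1101 → (7.248,4.000)–(7.000,3.755)
cell (7,4): code 1000 → (8.000,4.278)–(7.248,4.000)
cell (8,2): code 0010 → (8.000,2.130)–(8.984,3.000)
cell (8,3): code 0011 → (8.984,3.000)–(8.472,4.000)
cell (8,4): code 0001 → (8.472,4.000)–(8.000,4.278)
total: 24 segments, chained into 2 closed loop(s), length Σ = 20.362568

segments=24 loops=2 length=20.363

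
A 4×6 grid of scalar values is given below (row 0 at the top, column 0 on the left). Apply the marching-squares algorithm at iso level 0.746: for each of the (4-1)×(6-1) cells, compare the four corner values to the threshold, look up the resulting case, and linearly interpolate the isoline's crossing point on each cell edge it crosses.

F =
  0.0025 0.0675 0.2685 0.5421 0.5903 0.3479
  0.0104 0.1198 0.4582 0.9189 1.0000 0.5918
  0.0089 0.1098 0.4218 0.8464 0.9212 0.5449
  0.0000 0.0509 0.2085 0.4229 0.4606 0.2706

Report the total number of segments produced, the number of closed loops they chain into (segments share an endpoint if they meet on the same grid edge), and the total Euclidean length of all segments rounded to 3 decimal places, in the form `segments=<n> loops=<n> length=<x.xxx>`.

segments=8 loops=1 length=6.452

cell (0,2): code 0100 → (0.541,3.000)–(1.000,2.625)
cell (0,3): code 1100 → (0.380,4.000)–(0.541,3.000)
cell (0,4): code 1000 → (1.000,4.622)–(0.380,4.000)
cell (1,2): code 0110 → (1.000,2.625)–(2.000,2.764)
cell (1,4): code 1001 → (2.000,4.466)–(1.000,4.622)
cell (2,2): code 0010 → (2.000,2.764)–(2.237,3.000)
cell (2,3): code 0011 → (2.237,3.000)–(2.380,4.000)
cell (2,4): code 0001 → (2.380,4.000)–(2.000,4.466)
total: 8 segments, chained into 1 closed loop(s), length Σ = 6.452116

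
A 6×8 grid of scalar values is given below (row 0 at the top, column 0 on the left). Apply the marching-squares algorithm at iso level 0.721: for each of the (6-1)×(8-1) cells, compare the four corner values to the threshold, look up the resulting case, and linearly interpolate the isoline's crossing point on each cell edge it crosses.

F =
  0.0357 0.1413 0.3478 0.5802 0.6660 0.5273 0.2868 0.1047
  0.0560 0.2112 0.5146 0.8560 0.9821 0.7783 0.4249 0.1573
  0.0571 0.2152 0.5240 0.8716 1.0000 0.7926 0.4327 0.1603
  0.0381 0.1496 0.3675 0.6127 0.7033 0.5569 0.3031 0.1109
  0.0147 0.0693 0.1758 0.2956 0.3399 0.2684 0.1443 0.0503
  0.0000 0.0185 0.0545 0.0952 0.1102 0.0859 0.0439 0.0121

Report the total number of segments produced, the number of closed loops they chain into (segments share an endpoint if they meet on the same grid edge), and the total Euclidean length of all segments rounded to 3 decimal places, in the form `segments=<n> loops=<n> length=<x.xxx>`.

cell (0,2): code 0100 → (0.511,3.000)–(1.000,2.605)
cell (0,3): code 1100 → (0.174,4.000)–(0.511,3.000)
cell (0,4): code 1100 → (0.772,5.000)–(0.174,4.000)
cell (0,5): code 1000 → (1.000,5.162)–(0.772,5.000)
cell (1,2): code 0110 → (1.000,2.605)–(2.000,2.567)
cell (1,5): code 1001 → (2.000,5.199)–(1.000,5.162)
cell (2,2): code 0010 → (2.000,2.567)–(2.582,3.000)
cell (2,3): code 0011 → (2.582,3.000)–(2.940,4.000)
cell (2,4): code 0011 → (2.940,4.000)–(2.304,5.000)
cell (2,5): code 0001 → (2.304,5.000)–(2.000,5.199)
total: 10 segments, chained into 1 closed loop(s), length Σ = 8.467000

segments=10 loops=1 length=8.467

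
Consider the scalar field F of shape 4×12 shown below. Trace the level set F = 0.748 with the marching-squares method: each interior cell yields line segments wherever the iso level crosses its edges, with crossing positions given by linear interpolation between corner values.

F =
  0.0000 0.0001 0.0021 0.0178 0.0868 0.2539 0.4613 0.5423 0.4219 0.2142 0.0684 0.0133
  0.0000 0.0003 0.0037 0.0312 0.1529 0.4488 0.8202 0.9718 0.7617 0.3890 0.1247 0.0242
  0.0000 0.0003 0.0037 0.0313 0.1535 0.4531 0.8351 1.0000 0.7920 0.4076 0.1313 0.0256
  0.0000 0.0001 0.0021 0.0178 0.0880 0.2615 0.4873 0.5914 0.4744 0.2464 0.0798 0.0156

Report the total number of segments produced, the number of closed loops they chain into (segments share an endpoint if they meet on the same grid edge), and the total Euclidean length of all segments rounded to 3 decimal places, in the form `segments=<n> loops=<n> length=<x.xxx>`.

cell (0,5): code 0100 → (0.799,6.000)–(1.000,5.806)
cell (0,6): code 1100 → (0.479,7.000)–(0.799,6.000)
cell (0,7): code 1100 → (0.960,8.000)–(0.479,7.000)
cell (0,8): code 1000 → (1.000,8.037)–(0.960,8.000)
cell (1,5): code 0110 → (1.000,5.806)–(2.000,5.772)
cell (1,8): code 1001 → (2.000,8.114)–(1.000,8.037)
cell (2,5): code 0010 → (2.000,5.772)–(2.250,6.000)
cell (2,6): code 0011 → (2.250,6.000)–(2.617,7.000)
cell (2,7): code 0011 → (2.617,7.000)–(2.139,8.000)
cell (2,8): code 0001 → (2.139,8.000)–(2.000,8.114)
total: 10 segments, chained into 1 closed loop(s), length Σ = 7.189198

segments=10 loops=1 length=7.189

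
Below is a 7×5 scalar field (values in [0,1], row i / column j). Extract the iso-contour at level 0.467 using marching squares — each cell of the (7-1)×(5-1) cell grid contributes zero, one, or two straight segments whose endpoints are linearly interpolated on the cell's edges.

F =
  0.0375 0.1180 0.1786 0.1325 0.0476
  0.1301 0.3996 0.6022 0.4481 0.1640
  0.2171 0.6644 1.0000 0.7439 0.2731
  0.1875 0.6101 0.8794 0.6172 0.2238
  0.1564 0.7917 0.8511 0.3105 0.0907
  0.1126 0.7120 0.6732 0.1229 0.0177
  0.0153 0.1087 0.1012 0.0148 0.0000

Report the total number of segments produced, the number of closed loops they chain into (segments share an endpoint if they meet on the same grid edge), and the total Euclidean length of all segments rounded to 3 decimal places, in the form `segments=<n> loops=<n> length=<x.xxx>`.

cell (0,1): code 0100 → (0.681,2.000)–(1.000,1.333)
cell (0,2): code 1000 → (1.000,2.877)–(0.681,2.000)
cell (1,0): code 0100 → (1.255,1.000)–(2.000,0.559)
cell (1,1): code 1110 → (1.000,1.333)–(1.255,1.000)
cell (1,2): code 1101 → (1.064,3.000)–(1.000,2.877)
cell (1,3): code 1000 → (2.000,3.588)–(1.064,3.000)
cell (2,0): code 0110 → (2.000,0.559)–(3.000,0.661)
cell (2,3): code 1001 → (3.000,3.382)–(2.000,3.588)
cell (3,0): code 0110 → (3.000,0.661)–(4.000,0.489)
cell (3,2): code 1011 → (4.000,2.711)–(3.490,3.000)
cell (3,3): code 0001 → (3.490,3.000)–(3.000,3.382)
cell (4,0): code 0110 → (4.000,0.489)–(5.000,0.591)
cell (4,2): code 1001 → (5.000,2.375)–(4.000,2.711)
cell (5,0): code 0010 → (5.000,0.591)–(5.406,1.000)
cell (5,1): code 0011 → (5.406,1.000)–(5.360,2.000)
cell (5,2): code 0001 → (5.360,2.000)–(5.000,2.375)
total: 16 segments, chained into 1 closed loop(s), length Σ = 12.608355

segments=16 loops=1 length=12.608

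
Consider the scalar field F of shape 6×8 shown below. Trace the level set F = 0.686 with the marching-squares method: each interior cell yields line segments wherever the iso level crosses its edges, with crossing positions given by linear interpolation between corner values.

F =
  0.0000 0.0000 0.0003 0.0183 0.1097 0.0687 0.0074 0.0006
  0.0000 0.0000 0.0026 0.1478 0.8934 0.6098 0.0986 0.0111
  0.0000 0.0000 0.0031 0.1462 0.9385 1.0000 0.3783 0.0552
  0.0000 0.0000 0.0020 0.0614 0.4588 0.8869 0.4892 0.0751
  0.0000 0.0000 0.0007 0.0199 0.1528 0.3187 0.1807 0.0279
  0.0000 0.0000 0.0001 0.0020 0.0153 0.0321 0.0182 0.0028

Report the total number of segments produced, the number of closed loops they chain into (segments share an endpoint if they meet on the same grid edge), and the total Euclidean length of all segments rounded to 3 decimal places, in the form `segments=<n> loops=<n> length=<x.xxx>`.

cell (0,3): code 0100 → (0.735,4.000)–(1.000,3.722)
cell (0,4): code 1000 → (1.000,4.731)–(0.735,4.000)
cell (1,3): code 0110 → (1.000,3.722)–(2.000,3.681)
cell (1,4): code 1101 → (1.195,5.000)–(1.000,4.731)
cell (1,5): code 1000 → (2.000,5.505)–(1.195,5.000)
cell (2,3): code 0010 → (2.000,3.681)–(2.526,4.000)
cell (2,4): code 0111 → (2.526,4.000)–(3.000,4.531)
cell (2,5): code 1001 → (3.000,5.505)–(2.000,5.505)
cell (3,4): code 0010 → (3.000,4.531)–(3.354,5.000)
cell (3,5): code 0001 → (3.354,5.000)–(3.000,5.505)
total: 10 segments, chained into 1 closed loop(s), length Σ = 6.975555

segments=10 loops=1 length=6.976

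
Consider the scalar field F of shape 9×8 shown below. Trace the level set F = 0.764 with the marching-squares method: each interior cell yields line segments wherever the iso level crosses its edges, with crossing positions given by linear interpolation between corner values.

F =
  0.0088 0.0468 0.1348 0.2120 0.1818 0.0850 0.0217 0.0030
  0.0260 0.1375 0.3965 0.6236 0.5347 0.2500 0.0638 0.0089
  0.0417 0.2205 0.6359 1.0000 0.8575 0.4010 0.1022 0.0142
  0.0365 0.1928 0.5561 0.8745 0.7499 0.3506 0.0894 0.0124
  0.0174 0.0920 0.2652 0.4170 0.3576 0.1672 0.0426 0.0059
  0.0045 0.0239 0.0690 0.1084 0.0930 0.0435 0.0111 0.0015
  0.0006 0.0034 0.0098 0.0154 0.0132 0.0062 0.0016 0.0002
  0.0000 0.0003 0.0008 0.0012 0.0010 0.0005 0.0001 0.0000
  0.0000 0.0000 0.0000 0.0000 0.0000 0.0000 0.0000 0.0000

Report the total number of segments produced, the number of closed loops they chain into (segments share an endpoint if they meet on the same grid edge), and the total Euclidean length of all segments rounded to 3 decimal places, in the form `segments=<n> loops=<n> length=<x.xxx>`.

segments=8 loops=1 length=5.764

cell (1,2): code 0100 → (1.373,3.000)–(2.000,2.352)
cell (1,3): code 1100 → (1.710,4.000)–(1.373,3.000)
cell (1,4): code 1000 → (2.000,4.205)–(1.710,4.000)
cell (2,2): code 0110 → (2.000,2.352)–(3.000,2.653)
cell (2,3): code 1011 → (3.000,3.887)–(2.869,4.000)
cell (2,4): code 0001 → (2.869,4.000)–(2.000,4.205)
cell (3,2): code 0010 → (3.000,2.653)–(3.242,3.000)
cell (3,3): code 0001 → (3.242,3.000)–(3.000,3.887)
total: 8 segments, chained into 1 closed loop(s), length Σ = 5.764151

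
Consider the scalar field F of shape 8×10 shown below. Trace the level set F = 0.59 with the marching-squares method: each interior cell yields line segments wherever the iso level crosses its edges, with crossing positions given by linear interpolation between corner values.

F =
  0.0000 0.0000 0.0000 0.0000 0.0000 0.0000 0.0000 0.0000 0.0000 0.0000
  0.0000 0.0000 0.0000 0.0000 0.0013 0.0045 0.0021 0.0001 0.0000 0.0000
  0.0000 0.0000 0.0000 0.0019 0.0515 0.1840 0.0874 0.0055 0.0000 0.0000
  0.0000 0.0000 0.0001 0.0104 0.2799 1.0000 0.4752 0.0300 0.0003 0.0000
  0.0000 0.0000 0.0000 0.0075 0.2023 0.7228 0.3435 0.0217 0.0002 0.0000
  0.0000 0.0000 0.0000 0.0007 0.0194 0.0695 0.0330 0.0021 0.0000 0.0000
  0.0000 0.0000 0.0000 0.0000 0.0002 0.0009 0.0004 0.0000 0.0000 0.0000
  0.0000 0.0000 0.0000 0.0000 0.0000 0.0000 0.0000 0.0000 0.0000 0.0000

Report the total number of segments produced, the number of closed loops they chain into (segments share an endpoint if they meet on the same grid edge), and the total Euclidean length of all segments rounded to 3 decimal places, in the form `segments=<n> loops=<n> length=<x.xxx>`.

cell (2,4): code 0100 → (2.498,5.000)–(3.000,4.431)
cell (2,5): code 1000 → (3.000,5.781)–(2.498,5.000)
cell (3,4): code 0110 → (3.000,4.431)–(4.000,4.745)
cell (3,5): code 1001 → (4.000,5.350)–(3.000,5.781)
cell (4,4): code 0010 → (4.000,4.745)–(4.203,5.000)
cell (4,5): code 0001 → (4.203,5.000)–(4.000,5.350)
total: 6 segments, chained into 1 closed loop(s), length Σ = 4.556492

segments=6 loops=1 length=4.556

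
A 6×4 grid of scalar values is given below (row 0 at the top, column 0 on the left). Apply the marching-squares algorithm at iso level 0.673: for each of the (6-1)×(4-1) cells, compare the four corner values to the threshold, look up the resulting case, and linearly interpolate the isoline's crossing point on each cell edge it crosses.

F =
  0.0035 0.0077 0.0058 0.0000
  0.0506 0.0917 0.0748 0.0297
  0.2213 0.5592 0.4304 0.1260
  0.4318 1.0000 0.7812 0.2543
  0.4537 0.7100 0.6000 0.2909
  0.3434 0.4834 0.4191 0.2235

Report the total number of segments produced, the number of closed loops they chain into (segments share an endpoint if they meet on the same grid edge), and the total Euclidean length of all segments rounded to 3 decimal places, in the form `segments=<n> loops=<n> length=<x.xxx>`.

segments=8 loops=1 length=5.488

cell (2,0): code 0100 → (2.258,1.000)–(3.000,0.424)
cell (2,1): code 1100 → (2.692,2.000)–(2.258,1.000)
cell (2,2): code 1000 → (3.000,2.205)–(2.692,2.000)
cell (3,0): code 0110 → (3.000,0.424)–(4.000,0.856)
cell (3,1): code 1011 → (4.000,1.336)–(3.597,2.000)
cell (3,2): code 0001 → (3.597,2.000)–(3.000,2.205)
cell (4,0): code 0010 → (4.000,0.856)–(4.163,1.000)
cell (4,1): code 0001 → (4.163,1.000)–(4.000,1.336)
total: 8 segments, chained into 1 closed loop(s), length Σ = 5.487948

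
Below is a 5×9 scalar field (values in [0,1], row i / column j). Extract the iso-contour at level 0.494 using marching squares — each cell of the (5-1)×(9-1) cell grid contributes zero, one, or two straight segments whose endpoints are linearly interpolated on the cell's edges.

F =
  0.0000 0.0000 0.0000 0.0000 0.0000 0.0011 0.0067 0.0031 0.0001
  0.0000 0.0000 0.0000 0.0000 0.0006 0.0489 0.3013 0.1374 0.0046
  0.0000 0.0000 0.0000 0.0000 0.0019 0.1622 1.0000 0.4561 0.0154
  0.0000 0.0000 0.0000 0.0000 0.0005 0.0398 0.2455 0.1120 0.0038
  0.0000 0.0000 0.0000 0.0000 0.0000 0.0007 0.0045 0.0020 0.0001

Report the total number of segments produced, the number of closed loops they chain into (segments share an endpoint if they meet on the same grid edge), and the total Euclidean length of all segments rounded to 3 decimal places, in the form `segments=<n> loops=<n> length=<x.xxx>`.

cell (1,5): code 0100 → (1.276,6.000)–(2.000,5.396)
cell (1,6): code 1000 → (2.000,6.930)–(1.276,6.000)
cell (2,5): code 0010 → (2.000,5.396)–(2.671,6.000)
cell (2,6): code 0001 → (2.671,6.000)–(2.000,6.930)
total: 4 segments, chained into 1 closed loop(s), length Σ = 4.171321

segments=4 loops=1 length=4.171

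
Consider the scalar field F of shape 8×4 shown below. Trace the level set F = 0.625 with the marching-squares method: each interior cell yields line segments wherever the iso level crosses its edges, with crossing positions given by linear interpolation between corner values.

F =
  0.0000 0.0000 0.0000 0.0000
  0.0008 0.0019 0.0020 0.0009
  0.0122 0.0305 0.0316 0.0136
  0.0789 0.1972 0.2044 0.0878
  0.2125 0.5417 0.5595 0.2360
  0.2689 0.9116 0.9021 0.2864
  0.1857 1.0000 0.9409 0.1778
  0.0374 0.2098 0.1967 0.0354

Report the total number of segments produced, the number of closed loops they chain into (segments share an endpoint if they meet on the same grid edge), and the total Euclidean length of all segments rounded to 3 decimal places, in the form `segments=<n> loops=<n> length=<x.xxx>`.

segments=8 loops=1 length=7.076

cell (4,0): code 0100 → (4.225,1.000)–(5.000,0.554)
cell (4,1): code 1100 → (4.191,2.000)–(4.225,1.000)
cell (4,2): code 1000 → (5.000,2.450)–(4.191,2.000)
cell (5,0): code 0110 → (5.000,0.554)–(6.000,0.539)
cell (5,2): code 1001 → (6.000,2.414)–(5.000,2.450)
cell (6,0): code 0010 → (6.000,0.539)–(6.475,1.000)
cell (6,1): code 0011 → (6.475,1.000)–(6.424,2.000)
cell (6,2): code 0001 → (6.424,2.000)–(6.000,2.414)
total: 8 segments, chained into 1 closed loop(s), length Σ = 7.076353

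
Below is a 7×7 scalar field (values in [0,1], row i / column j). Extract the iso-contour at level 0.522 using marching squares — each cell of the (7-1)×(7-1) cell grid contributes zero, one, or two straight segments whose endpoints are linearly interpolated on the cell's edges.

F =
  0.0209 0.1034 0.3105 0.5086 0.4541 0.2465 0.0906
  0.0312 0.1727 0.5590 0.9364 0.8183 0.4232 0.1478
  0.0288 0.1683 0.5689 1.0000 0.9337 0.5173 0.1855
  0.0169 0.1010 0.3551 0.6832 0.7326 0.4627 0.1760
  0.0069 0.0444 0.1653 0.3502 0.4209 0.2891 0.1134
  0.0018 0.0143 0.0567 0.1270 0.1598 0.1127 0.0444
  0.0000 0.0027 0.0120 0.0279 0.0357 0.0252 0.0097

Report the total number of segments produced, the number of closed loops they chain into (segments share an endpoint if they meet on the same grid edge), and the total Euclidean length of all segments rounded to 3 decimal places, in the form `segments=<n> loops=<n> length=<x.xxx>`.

segments=12 loops=1 length=10.559

cell (0,1): code 0100 → (0.851,2.000)–(1.000,1.904)
cell (0,2): code 1100 → (0.031,3.000)–(0.851,2.000)
cell (0,3): code 1100 → (0.186,4.000)–(0.031,3.000)
cell (0,4): code 1000 → (1.000,4.750)–(0.186,4.000)
cell (1,1): code 0110 → (1.000,1.904)–(2.000,1.883)
cell (1,4): code 1001 → (2.000,4.989)–(1.000,4.750)
cell (2,1): code 0010 → (2.000,1.883)–(2.219,2.000)
cell (2,2): code 0111 → (2.219,2.000)–(3.000,2.509)
cell (2,4): code 1001 → (3.000,4.780)–(2.000,4.989)
cell (3,2): code 0010 → (3.000,2.509)–(3.484,3.000)
cell (3,3): code 0011 → (3.484,3.000)–(3.676,4.000)
cell (3,4): code 0001 → (3.676,4.000)–(3.000,4.780)
total: 12 segments, chained into 1 closed loop(s), length Σ = 10.558850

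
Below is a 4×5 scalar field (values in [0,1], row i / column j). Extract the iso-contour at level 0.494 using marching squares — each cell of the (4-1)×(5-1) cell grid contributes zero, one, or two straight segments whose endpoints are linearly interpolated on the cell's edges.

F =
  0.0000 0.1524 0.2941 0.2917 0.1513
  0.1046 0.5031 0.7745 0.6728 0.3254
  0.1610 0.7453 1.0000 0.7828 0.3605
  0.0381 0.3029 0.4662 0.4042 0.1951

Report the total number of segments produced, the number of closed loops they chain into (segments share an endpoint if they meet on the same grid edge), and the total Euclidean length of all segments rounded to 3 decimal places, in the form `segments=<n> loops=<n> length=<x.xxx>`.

cell (0,0): code 0100 → (0.974,1.000)–(1.000,0.977)
cell (0,1): code 1100 → (0.416,2.000)–(0.974,1.000)
cell (0,2): code 1100 → (0.531,3.000)–(0.416,2.000)
cell (0,3): code 1000 → (1.000,3.515)–(0.531,3.000)
cell (1,0): code 0110 → (1.000,0.977)–(2.000,0.570)
cell (1,3): code 1001 → (2.000,3.684)–(1.000,3.515)
cell (2,0): code 0010 → (2.000,0.570)–(2.568,1.000)
cell (2,1): code 0011 → (2.568,1.000)–(2.948,2.000)
cell (2,2): code 0011 → (2.948,2.000)–(2.763,3.000)
cell (2,3): code 0001 → (2.763,3.000)–(2.000,3.684)
total: 10 segments, chained into 1 closed loop(s), length Σ = 8.800318

segments=10 loops=1 length=8.800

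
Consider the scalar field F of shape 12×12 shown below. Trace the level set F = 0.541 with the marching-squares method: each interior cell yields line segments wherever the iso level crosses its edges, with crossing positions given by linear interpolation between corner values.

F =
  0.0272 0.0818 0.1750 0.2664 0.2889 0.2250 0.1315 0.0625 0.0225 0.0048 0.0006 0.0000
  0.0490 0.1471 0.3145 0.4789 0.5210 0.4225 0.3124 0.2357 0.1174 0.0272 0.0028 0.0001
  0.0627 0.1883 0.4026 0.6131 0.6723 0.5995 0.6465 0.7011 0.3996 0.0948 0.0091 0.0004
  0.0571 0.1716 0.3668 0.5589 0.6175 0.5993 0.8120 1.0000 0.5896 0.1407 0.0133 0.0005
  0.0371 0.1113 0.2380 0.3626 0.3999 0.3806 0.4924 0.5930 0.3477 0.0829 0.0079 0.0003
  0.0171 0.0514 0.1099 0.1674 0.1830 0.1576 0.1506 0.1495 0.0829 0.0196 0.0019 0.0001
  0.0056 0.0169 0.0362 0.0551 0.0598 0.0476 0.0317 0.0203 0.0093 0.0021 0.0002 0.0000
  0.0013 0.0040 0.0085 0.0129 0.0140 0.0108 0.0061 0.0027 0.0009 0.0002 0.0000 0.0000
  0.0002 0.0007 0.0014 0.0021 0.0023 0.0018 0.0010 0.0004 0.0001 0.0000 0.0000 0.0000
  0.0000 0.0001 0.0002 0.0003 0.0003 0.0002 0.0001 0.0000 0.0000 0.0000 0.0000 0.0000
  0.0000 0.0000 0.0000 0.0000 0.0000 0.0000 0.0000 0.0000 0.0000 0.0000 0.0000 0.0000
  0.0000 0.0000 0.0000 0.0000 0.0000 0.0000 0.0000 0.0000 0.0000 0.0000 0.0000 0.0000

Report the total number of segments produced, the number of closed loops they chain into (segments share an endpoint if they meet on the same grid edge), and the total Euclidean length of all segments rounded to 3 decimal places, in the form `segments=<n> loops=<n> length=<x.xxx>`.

cell (1,2): code 0100 → (1.463,3.000)–(2.000,2.657)
cell (1,3): code 1100 → (1.132,4.000)–(1.463,3.000)
cell (1,4): code 1100 → (1.669,5.000)–(1.132,4.000)
cell (1,5): code 1100 → (1.684,6.000)–(1.669,5.000)
cell (1,6): code 1100 → (1.656,7.000)–(1.684,6.000)
cell (1,7): code 1000 → (2.000,7.531)–(1.656,7.000)
cell (2,2): code 0110 → (2.000,2.657)–(3.000,2.907)
cell (2,7): code 1101 → (2.744,8.000)–(2.000,7.531)
cell (2,8): code 1000 → (3.000,8.108)–(2.744,8.000)
cell (3,2): code 0010 → (3.000,2.907)–(3.091,3.000)
cell (3,3): code 0011 → (3.091,3.000)–(3.352,4.000)
cell (3,4): code 0011 → (3.352,4.000)–(3.267,5.000)
cell (3,5): code 0011 → (3.267,5.000)–(3.848,6.000)
cell (3,6): code 0111 → (3.848,6.000)–(4.000,6.483)
cell (3,7): code 1011 → (4.000,7.212)–(3.201,8.000)
cell (3,8): code 0001 → (3.201,8.000)–(3.000,8.108)
cell (4,6): code 0010 → (4.000,6.483)–(4.117,7.000)
cell (4,7): code 0001 → (4.117,7.000)–(4.000,7.212)
total: 18 segments, chained into 1 closed loop(s), length Σ = 13.600105

segments=18 loops=1 length=13.600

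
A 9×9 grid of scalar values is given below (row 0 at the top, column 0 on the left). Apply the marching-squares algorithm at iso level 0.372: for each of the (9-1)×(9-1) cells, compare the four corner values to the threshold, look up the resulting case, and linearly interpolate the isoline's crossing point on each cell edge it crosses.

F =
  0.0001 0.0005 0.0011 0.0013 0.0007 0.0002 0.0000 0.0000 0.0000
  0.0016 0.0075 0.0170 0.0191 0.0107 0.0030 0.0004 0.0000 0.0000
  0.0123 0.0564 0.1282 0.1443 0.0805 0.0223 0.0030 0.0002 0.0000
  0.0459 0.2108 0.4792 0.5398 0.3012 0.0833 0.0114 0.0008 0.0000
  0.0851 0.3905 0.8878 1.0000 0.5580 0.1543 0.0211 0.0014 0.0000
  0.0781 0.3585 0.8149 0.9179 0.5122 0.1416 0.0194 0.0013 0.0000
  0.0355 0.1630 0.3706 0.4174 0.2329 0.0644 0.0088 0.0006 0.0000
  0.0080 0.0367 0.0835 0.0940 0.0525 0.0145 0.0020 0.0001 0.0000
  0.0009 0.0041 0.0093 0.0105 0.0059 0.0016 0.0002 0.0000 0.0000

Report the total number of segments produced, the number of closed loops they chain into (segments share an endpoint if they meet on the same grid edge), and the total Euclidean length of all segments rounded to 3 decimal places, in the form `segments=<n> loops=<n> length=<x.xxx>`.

cell (2,1): code 0100 → (2.695,2.000)–(3.000,1.601)
cell (2,2): code 1100 → (2.576,3.000)–(2.695,2.000)
cell (2,3): code 1000 → (3.000,3.703)–(2.576,3.000)
cell (3,0): code 0100 → (3.897,1.000)–(4.000,0.939)
cell (3,1): code 1110 → (3.000,1.601)–(3.897,1.000)
cell (3,3): code 1101 → (3.276,4.000)–(3.000,3.703)
cell (3,4): code 1000 → (4.000,4.461)–(3.276,4.000)
cell (4,0): code 0010 → (4.000,0.939)–(4.578,1.000)
cell (4,1): code 0111 → (4.578,1.000)–(5.000,1.030)
cell (4,4): code 1001 → (5.000,4.378)–(4.000,4.461)
cell (5,1): code 0010 → (5.000,1.030)–(5.997,2.000)
cell (5,2): code 0111 → (5.997,2.000)–(6.000,2.030)
cell (5,3): code 1011 → (6.000,3.246)–(5.502,4.000)
cell (5,4): code 0001 → (5.502,4.000)–(5.000,4.378)
cell (6,2): code 0010 → (6.000,2.030)–(6.140,3.000)
cell (6,3): code 0001 → (6.140,3.000)–(6.000,3.246)
total: 16 segments, chained into 1 closed loop(s), length Σ = 11.018119

segments=16 loops=1 length=11.018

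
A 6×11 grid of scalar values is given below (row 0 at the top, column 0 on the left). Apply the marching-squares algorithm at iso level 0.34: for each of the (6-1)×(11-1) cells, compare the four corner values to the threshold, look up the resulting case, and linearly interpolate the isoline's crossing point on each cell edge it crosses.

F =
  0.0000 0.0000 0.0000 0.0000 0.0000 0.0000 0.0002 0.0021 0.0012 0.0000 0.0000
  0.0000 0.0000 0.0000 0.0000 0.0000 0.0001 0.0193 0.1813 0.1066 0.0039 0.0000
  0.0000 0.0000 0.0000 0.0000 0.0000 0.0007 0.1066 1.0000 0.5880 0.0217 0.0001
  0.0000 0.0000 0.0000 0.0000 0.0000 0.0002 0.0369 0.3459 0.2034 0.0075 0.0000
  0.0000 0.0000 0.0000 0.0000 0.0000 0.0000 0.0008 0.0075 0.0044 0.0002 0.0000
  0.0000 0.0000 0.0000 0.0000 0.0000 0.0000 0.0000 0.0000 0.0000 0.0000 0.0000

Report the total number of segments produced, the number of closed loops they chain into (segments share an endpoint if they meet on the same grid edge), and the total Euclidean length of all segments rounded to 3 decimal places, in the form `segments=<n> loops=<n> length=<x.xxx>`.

segments=8 loops=1 length=5.916

cell (1,6): code 0100 → (1.194,7.000)–(2.000,6.261)
cell (1,7): code 1100 → (1.485,8.000)–(1.194,7.000)
cell (1,8): code 1000 → (2.000,8.438)–(1.485,8.000)
cell (2,6): code 0110 → (2.000,6.261)–(3.000,6.981)
cell (2,7): code 1011 → (3.000,7.041)–(2.645,8.000)
cell (2,8): code 0001 → (2.645,8.000)–(2.000,8.438)
cell (3,6): code 0010 → (3.000,6.981)–(3.017,7.000)
cell (3,7): code 0001 → (3.017,7.000)–(3.000,7.041)
total: 8 segments, chained into 1 closed loop(s), length Σ = 5.915651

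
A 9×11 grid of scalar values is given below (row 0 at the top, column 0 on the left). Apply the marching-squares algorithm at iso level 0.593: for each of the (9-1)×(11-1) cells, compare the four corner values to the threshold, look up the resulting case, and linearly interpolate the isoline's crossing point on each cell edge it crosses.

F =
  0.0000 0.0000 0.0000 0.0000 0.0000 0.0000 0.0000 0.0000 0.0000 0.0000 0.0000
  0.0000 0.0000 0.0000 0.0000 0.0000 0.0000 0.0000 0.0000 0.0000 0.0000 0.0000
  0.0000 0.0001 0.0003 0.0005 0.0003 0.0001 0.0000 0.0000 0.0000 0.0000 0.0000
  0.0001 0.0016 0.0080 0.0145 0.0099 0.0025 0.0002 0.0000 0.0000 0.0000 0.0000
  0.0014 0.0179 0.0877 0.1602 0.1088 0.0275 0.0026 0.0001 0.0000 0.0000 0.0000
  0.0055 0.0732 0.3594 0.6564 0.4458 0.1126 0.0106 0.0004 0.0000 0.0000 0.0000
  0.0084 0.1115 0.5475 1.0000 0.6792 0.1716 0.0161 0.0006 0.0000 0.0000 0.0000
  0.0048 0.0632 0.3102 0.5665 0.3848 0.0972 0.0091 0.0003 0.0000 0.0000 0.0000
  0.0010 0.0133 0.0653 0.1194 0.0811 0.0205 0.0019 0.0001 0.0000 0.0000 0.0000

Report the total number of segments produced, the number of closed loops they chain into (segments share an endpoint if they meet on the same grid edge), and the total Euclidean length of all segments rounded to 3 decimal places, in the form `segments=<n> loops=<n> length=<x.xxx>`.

cell (4,2): code 0100 → (4.872,3.000)–(5.000,2.787)
cell (4,3): code 1000 → (5.000,3.301)–(4.872,3.000)
cell (5,2): code 0110 → (5.000,2.787)–(6.000,2.101)
cell (5,3): code 1101 → (5.631,4.000)–(5.000,3.301)
cell (5,4): code 1000 → (6.000,4.170)–(5.631,4.000)
cell (6,2): code 0010 → (6.000,2.101)–(6.939,3.000)
cell (6,3): code 0011 → (6.939,3.000)–(6.293,4.000)
cell (6,4): code 0001 → (6.293,4.000)–(6.000,4.170)
total: 8 segments, chained into 1 closed loop(s), length Σ = 5.965633

segments=8 loops=1 length=5.966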